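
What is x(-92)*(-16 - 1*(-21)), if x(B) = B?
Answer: -460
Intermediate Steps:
x(-92)*(-16 - 1*(-21)) = -92*(-16 - 1*(-21)) = -92*(-16 + 21) = -92*5 = -460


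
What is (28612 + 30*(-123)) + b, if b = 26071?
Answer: 50993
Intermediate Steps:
(28612 + 30*(-123)) + b = (28612 + 30*(-123)) + 26071 = (28612 - 3690) + 26071 = 24922 + 26071 = 50993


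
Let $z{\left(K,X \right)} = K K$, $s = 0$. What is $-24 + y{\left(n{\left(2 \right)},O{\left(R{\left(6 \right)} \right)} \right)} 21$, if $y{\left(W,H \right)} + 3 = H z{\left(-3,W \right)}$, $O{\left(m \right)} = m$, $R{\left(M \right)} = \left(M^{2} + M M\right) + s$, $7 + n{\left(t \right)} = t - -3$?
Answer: $13521$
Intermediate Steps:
$n{\left(t \right)} = -4 + t$ ($n{\left(t \right)} = -7 + \left(t - -3\right) = -7 + \left(t + 3\right) = -7 + \left(3 + t\right) = -4 + t$)
$R{\left(M \right)} = 2 M^{2}$ ($R{\left(M \right)} = \left(M^{2} + M M\right) + 0 = \left(M^{2} + M^{2}\right) + 0 = 2 M^{2} + 0 = 2 M^{2}$)
$z{\left(K,X \right)} = K^{2}$
$y{\left(W,H \right)} = -3 + 9 H$ ($y{\left(W,H \right)} = -3 + H \left(-3\right)^{2} = -3 + H 9 = -3 + 9 H$)
$-24 + y{\left(n{\left(2 \right)},O{\left(R{\left(6 \right)} \right)} \right)} 21 = -24 + \left(-3 + 9 \cdot 2 \cdot 6^{2}\right) 21 = -24 + \left(-3 + 9 \cdot 2 \cdot 36\right) 21 = -24 + \left(-3 + 9 \cdot 72\right) 21 = -24 + \left(-3 + 648\right) 21 = -24 + 645 \cdot 21 = -24 + 13545 = 13521$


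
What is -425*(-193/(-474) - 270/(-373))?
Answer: -84986825/176802 ≈ -480.69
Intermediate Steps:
-425*(-193/(-474) - 270/(-373)) = -425*(-193*(-1/474) - 270*(-1/373)) = -425*(193/474 + 270/373) = -425*199969/176802 = -84986825/176802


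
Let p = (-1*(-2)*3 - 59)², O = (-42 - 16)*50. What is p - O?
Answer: 5709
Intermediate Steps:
O = -2900 (O = -58*50 = -2900)
p = 2809 (p = (2*3 - 59)² = (6 - 59)² = (-53)² = 2809)
p - O = 2809 - 1*(-2900) = 2809 + 2900 = 5709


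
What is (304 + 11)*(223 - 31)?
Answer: 60480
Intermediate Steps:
(304 + 11)*(223 - 31) = 315*192 = 60480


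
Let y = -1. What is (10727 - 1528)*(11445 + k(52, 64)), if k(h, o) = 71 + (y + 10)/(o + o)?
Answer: 13559850343/128 ≈ 1.0594e+8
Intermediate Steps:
k(h, o) = 71 + 9/(2*o) (k(h, o) = 71 + (-1 + 10)/(o + o) = 71 + 9/((2*o)) = 71 + 9*(1/(2*o)) = 71 + 9/(2*o))
(10727 - 1528)*(11445 + k(52, 64)) = (10727 - 1528)*(11445 + (71 + (9/2)/64)) = 9199*(11445 + (71 + (9/2)*(1/64))) = 9199*(11445 + (71 + 9/128)) = 9199*(11445 + 9097/128) = 9199*(1474057/128) = 13559850343/128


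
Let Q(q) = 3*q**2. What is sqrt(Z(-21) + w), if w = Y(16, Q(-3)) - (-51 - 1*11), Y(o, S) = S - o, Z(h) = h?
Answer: 2*sqrt(13) ≈ 7.2111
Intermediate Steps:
w = 73 (w = (3*(-3)**2 - 1*16) - (-51 - 1*11) = (3*9 - 16) - (-51 - 11) = (27 - 16) - 1*(-62) = 11 + 62 = 73)
sqrt(Z(-21) + w) = sqrt(-21 + 73) = sqrt(52) = 2*sqrt(13)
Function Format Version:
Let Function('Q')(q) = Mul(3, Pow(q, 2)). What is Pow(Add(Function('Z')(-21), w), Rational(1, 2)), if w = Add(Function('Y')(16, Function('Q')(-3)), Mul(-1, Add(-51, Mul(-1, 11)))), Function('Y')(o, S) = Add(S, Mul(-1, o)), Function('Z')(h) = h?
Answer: Mul(2, Pow(13, Rational(1, 2))) ≈ 7.2111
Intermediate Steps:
w = 73 (w = Add(Add(Mul(3, Pow(-3, 2)), Mul(-1, 16)), Mul(-1, Add(-51, Mul(-1, 11)))) = Add(Add(Mul(3, 9), -16), Mul(-1, Add(-51, -11))) = Add(Add(27, -16), Mul(-1, -62)) = Add(11, 62) = 73)
Pow(Add(Function('Z')(-21), w), Rational(1, 2)) = Pow(Add(-21, 73), Rational(1, 2)) = Pow(52, Rational(1, 2)) = Mul(2, Pow(13, Rational(1, 2)))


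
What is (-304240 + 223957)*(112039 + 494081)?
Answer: -48661131960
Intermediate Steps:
(-304240 + 223957)*(112039 + 494081) = -80283*606120 = -48661131960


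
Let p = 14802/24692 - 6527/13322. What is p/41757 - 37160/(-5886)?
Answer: 10633828101341605/1684356463962801 ≈ 6.3133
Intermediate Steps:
p = 4503445/41118353 (p = 14802*(1/24692) - 6527*1/13322 = 7401/12346 - 6527/13322 = 4503445/41118353 ≈ 0.10952)
p/41757 - 37160/(-5886) = (4503445/41118353)/41757 - 37160/(-5886) = (4503445/41118353)*(1/41757) - 37160*(-1/5886) = 4503445/1716979066221 + 18580/2943 = 10633828101341605/1684356463962801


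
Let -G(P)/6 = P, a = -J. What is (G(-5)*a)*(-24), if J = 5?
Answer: 3600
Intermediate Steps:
a = -5 (a = -1*5 = -5)
G(P) = -6*P
(G(-5)*a)*(-24) = (-6*(-5)*(-5))*(-24) = (30*(-5))*(-24) = -150*(-24) = 3600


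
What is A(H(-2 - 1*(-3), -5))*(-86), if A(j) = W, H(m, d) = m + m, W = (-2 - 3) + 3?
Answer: 172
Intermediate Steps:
W = -2 (W = -5 + 3 = -2)
H(m, d) = 2*m
A(j) = -2
A(H(-2 - 1*(-3), -5))*(-86) = -2*(-86) = 172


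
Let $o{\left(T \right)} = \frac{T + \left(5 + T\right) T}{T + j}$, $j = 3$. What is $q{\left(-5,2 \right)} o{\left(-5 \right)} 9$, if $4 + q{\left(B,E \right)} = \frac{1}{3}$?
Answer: $- \frac{165}{2} \approx -82.5$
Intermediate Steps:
$q{\left(B,E \right)} = - \frac{11}{3}$ ($q{\left(B,E \right)} = -4 + \frac{1}{3} = - \frac{11}{3}$)
$o{\left(T \right)} = \frac{T + T \left(5 + T\right)}{3 + T}$ ($o{\left(T \right)} = \frac{T + \left(5 + T\right) T}{T + 3} = \frac{T + T \left(5 + T\right)}{3 + T}$)
$q{\left(-5,2 \right)} o{\left(-5 \right)} 9 = - \frac{11 \left(- \frac{5 \left(6 - 5\right)}{3 - 5}\right)}{3} \cdot 9 = - \frac{11 \left(\left(-5\right) \frac{1}{-2} \cdot 1\right)}{3} \cdot 9 = - \frac{11 \left(\left(-5\right) \left(- \frac{1}{2}\right) 1\right)}{3} \cdot 9 = \left(- \frac{11}{3}\right) \frac{5}{2} \cdot 9 = \left(- \frac{55}{6}\right) 9 = - \frac{165}{2}$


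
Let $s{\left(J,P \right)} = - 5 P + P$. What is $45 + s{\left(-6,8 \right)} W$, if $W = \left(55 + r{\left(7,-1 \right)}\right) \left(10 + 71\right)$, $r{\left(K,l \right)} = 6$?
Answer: $-158067$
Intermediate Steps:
$W = 4941$ ($W = \left(55 + 6\right) \left(10 + 71\right) = 61 \cdot 81 = 4941$)
$s{\left(J,P \right)} = - 4 P$
$45 + s{\left(-6,8 \right)} W = 45 + \left(-4\right) 8 \cdot 4941 = 45 - 158112 = -158067$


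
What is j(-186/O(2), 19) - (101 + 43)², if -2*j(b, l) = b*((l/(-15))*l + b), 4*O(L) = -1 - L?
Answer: -727556/15 ≈ -48504.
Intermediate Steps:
O(L) = -¼ - L/4 (O(L) = (-1 - L)/4 = -¼ - L/4)
j(b, l) = -b*(b - l²/15)/2 (j(b, l) = -b*((l/(-15))*l + b)/2 = -b*((l*(-1/15))*l + b)/2 = -b*((-l/15)*l + b)/2 = -b*(-l²/15 + b)/2 = -b*(b - l²/15)/2)
j(-186/O(2), 19) - (101 + 43)² = (-186/(-¼ - ¼*2))*(19² - (-2790)/(-¼ - ¼*2))/30 - (101 + 43)² = (-186/(-¼ - ½))*(361 - (-2790)/(-¼ - ½))/30 - 1*144² = (-186/(-¾))*(361 - (-2790)/(-¾))/30 - 1*20736 = (-186*(-4/3))*(361 - (-2790)*(-4)/3)/30 - 20736 = (1/30)*248*(361 - 15*248) - 20736 = (1/30)*248*(361 - 3720) - 20736 = (1/30)*248*(-3359) - 20736 = -416516/15 - 20736 = -727556/15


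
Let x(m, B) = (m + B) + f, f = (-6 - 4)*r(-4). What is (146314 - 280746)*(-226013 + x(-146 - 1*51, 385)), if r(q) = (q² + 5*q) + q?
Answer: 30347351840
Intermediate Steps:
r(q) = q² + 6*q
f = 80 (f = (-6 - 4)*(-4*(6 - 4)) = -(-40)*2 = -10*(-8) = 80)
x(m, B) = 80 + B + m (x(m, B) = (m + B) + 80 = (B + m) + 80 = 80 + B + m)
(146314 - 280746)*(-226013 + x(-146 - 1*51, 385)) = (146314 - 280746)*(-226013 + (80 + 385 + (-146 - 1*51))) = -134432*(-226013 + (80 + 385 + (-146 - 51))) = -134432*(-226013 + (80 + 385 - 197)) = -134432*(-226013 + 268) = -134432*(-225745) = 30347351840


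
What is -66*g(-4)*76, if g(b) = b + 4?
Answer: 0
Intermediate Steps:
g(b) = 4 + b
-66*g(-4)*76 = -66*(4 - 4)*76 = -66*0*76 = 0*76 = 0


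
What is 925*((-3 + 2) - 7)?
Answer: -7400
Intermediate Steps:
925*((-3 + 2) - 7) = 925*(-1 - 7) = 925*(-8) = -7400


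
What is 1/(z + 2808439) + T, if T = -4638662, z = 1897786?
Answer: -21830587070949/4706225 ≈ -4.6387e+6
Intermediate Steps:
1/(z + 2808439) + T = 1/(1897786 + 2808439) - 4638662 = 1/4706225 - 4638662 = -21830587070949/4706225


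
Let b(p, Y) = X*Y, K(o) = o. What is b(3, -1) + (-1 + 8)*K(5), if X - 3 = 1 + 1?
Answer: 30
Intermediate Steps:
X = 5 (X = 3 + (1 + 1) = 3 + 2 = 5)
b(p, Y) = 5*Y
b(3, -1) + (-1 + 8)*K(5) = 5*(-1) + (-1 + 8)*5 = -5 + 7*5 = -5 + 35 = 30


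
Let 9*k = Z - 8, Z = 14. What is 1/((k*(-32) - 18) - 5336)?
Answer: -3/16126 ≈ -0.00018603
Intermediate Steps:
k = ⅔ (k = (14 - 8)/9 = (⅑)*6 = ⅔ ≈ 0.66667)
1/((k*(-32) - 18) - 5336) = 1/(((⅔)*(-32) - 18) - 5336) = 1/((-64/3 - 18) - 5336) = 1/(-118/3 - 5336) = 1/(-16126/3) = -3/16126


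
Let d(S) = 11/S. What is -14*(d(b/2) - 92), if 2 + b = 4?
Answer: 1134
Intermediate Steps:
b = 2 (b = -2 + 4 = 2)
-14*(d(b/2) - 92) = -14*(11/((2/2)) - 92) = -14*(11/((2*(½))) - 92) = -14*(11/1 - 92) = -14*(11*1 - 92) = -14*(11 - 92) = -14*(-81) = 1134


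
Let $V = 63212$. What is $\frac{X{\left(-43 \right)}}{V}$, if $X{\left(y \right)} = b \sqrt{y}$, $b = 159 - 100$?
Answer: $\frac{59 i \sqrt{43}}{63212} \approx 0.0061205 i$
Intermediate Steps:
$b = 59$
$X{\left(y \right)} = 59 \sqrt{y}$
$\frac{X{\left(-43 \right)}}{V} = \frac{59 \sqrt{-43}}{63212} = 59 i \sqrt{43} \cdot \frac{1}{63212} = \frac{59 i \sqrt{43}}{63212}$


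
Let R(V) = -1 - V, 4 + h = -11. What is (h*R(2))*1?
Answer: 45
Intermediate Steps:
h = -15 (h = -4 - 11 = -15)
(h*R(2))*1 = -15*(-1 - 1*2)*1 = -15*(-1 - 2)*1 = -15*(-3)*1 = 45*1 = 45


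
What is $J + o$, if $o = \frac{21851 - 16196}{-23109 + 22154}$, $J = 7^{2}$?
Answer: $\frac{8228}{191} \approx 43.079$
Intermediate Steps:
$J = 49$
$o = - \frac{1131}{191}$ ($o = \frac{5655}{-955} = 5655 \left(- \frac{1}{955}\right) = - \frac{1131}{191} \approx -5.9215$)
$J + o = 49 - \frac{1131}{191} = \frac{8228}{191}$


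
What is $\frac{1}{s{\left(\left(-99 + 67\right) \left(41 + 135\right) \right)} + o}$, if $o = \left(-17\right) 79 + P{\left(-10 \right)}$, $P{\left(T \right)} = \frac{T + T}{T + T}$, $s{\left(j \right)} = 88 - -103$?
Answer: $- \frac{1}{1151} \approx -0.00086881$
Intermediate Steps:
$s{\left(j \right)} = 191$ ($s{\left(j \right)} = 88 + 103 = 191$)
$P{\left(T \right)} = 1$ ($P{\left(T \right)} = \frac{2 T}{2 T} = 2 T \frac{1}{2 T} = 1$)
$o = -1342$ ($o = \left(-17\right) 79 + 1 = -1343 + 1 = -1342$)
$\frac{1}{s{\left(\left(-99 + 67\right) \left(41 + 135\right) \right)} + o} = \frac{1}{191 - 1342} = \frac{1}{-1151} = - \frac{1}{1151}$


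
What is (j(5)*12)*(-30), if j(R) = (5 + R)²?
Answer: -36000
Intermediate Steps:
(j(5)*12)*(-30) = ((5 + 5)²*12)*(-30) = (10²*12)*(-30) = (100*12)*(-30) = 1200*(-30) = -36000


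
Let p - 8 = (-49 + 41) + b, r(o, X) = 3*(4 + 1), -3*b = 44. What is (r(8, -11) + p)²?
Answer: ⅑ ≈ 0.11111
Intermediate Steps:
b = -44/3 (b = -⅓*44 = -44/3 ≈ -14.667)
r(o, X) = 15 (r(o, X) = 3*5 = 15)
p = -44/3 (p = 8 + ((-49 + 41) - 44/3) = 8 + (-8 - 44/3) = 8 - 68/3 = -44/3 ≈ -14.667)
(r(8, -11) + p)² = (15 - 44/3)² = (⅓)² = ⅑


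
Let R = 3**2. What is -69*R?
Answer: -621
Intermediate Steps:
R = 9
-69*R = -69*9 = -621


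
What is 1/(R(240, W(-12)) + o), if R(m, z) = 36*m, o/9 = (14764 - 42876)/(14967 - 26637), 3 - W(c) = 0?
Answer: 1945/16846968 ≈ 0.00011545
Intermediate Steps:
W(c) = 3 (W(c) = 3 - 1*0 = 3 + 0 = 3)
o = 42168/1945 (o = 9*((14764 - 42876)/(14967 - 26637)) = 9*(-28112/(-11670)) = 9*(-28112*(-1/11670)) = 9*(14056/5835) = 42168/1945 ≈ 21.680)
1/(R(240, W(-12)) + o) = 1/(36*240 + 42168/1945) = 1/(8640 + 42168/1945) = 1/(16846968/1945) = 1945/16846968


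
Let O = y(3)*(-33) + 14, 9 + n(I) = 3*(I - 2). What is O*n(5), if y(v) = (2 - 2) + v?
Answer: 0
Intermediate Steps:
y(v) = v (y(v) = 0 + v = v)
n(I) = -15 + 3*I (n(I) = -9 + 3*(I - 2) = -9 + 3*(-2 + I) = -9 + (-6 + 3*I) = -15 + 3*I)
O = -85 (O = 3*(-33) + 14 = -99 + 14 = -85)
O*n(5) = -85*(-15 + 3*5) = -85*(-15 + 15) = -85*0 = 0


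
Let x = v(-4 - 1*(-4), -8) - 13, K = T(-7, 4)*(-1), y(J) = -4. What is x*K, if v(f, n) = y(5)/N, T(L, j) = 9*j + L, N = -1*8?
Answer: 725/2 ≈ 362.50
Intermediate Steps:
N = -8
T(L, j) = L + 9*j
K = -29 (K = (-7 + 9*4)*(-1) = (-7 + 36)*(-1) = 29*(-1) = -29)
v(f, n) = 1/2 (v(f, n) = -4/(-8) = -4*(-1/8) = 1/2)
x = -25/2 (x = 1/2 - 13 = -25/2 ≈ -12.500)
x*K = -25/2*(-29) = 725/2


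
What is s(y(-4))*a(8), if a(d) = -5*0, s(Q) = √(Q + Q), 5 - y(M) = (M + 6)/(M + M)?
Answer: 0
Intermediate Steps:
y(M) = 5 - (6 + M)/(2*M) (y(M) = 5 - (M + 6)/(M + M) = 5 - (6 + M)/(2*M))
s(Q) = √2*√Q (s(Q) = √(2*Q) = √2*√Q)
a(d) = 0
s(y(-4))*a(8) = (√2*√(9/2 - 3/(-4)))*0 = (√2*√(9/2 - 3*(-¼)))*0 = (√2*√(9/2 + ¾))*0 = (√2*√(21/4))*0 = (√2*(√21/2))*0 = (√42/2)*0 = 0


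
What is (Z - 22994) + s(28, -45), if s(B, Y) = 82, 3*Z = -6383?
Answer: -75119/3 ≈ -25040.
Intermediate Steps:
Z = -6383/3 (Z = (1/3)*(-6383) = -6383/3 ≈ -2127.7)
(Z - 22994) + s(28, -45) = (-6383/3 - 22994) + 82 = -75365/3 + 82 = -75119/3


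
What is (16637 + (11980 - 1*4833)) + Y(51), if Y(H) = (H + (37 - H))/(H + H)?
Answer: 2426005/102 ≈ 23784.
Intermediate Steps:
Y(H) = 37/(2*H) (Y(H) = 37/((2*H)) = 37*(1/(2*H)) = 37/(2*H))
(16637 + (11980 - 1*4833)) + Y(51) = (16637 + (11980 - 1*4833)) + (37/2)/51 = (16637 + (11980 - 4833)) + (37/2)*(1/51) = (16637 + 7147) + 37/102 = 23784 + 37/102 = 2426005/102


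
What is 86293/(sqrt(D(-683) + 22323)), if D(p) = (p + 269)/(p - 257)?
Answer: 86293*sqrt(4931247990)/10492017 ≈ 577.56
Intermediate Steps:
D(p) = (269 + p)/(-257 + p)
86293/(sqrt(D(-683) + 22323)) = 86293/(sqrt((269 - 683)/(-257 - 683) + 22323)) = 86293/(sqrt(-414/(-940) + 22323)) = 86293/(sqrt(-1/940*(-414) + 22323)) = 86293/(sqrt(207/470 + 22323)) = 86293/(sqrt(10492017/470)) = 86293/((sqrt(4931247990)/470)) = 86293*(sqrt(4931247990)/10492017) = 86293*sqrt(4931247990)/10492017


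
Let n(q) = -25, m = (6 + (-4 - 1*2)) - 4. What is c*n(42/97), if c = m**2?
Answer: -400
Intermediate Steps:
m = -4 (m = (6 + (-4 - 2)) - 4 = (6 - 6) - 4 = 0 - 4 = -4)
c = 16 (c = (-4)**2 = 16)
c*n(42/97) = 16*(-25) = -400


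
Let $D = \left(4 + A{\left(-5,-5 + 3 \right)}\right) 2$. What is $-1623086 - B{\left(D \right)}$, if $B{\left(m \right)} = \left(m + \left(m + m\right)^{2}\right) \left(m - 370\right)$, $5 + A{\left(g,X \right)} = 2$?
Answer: $-1616462$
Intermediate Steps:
$A{\left(g,X \right)} = -3$ ($A{\left(g,X \right)} = -5 + 2 = -3$)
$D = 2$ ($D = \left(4 - 3\right) 2 = 1 \cdot 2 = 2$)
$B{\left(m \right)} = \left(-370 + m\right) \left(m + 4 m^{2}\right)$ ($B{\left(m \right)} = \left(m + \left(2 m\right)^{2}\right) \left(-370 + m\right) = \left(m + 4 m^{2}\right) \left(-370 + m\right) = \left(-370 + m\right) \left(m + 4 m^{2}\right)$)
$-1623086 - B{\left(D \right)} = -1623086 - 2 \left(-370 - 2958 + 4 \cdot 2^{2}\right) = -1623086 - 2 \left(-370 - 2958 + 4 \cdot 4\right) = -1623086 - 2 \left(-370 - 2958 + 16\right) = -1623086 - 2 \left(-3312\right) = -1623086 - -6624 = -1623086 + 6624 = -1616462$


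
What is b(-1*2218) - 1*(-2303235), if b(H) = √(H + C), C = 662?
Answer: 2303235 + 2*I*√389 ≈ 2.3032e+6 + 39.446*I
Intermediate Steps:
b(H) = √(662 + H) (b(H) = √(H + 662) = √(662 + H))
b(-1*2218) - 1*(-2303235) = √(662 - 1*2218) - 1*(-2303235) = √(662 - 2218) + 2303235 = √(-1556) + 2303235 = 2*I*√389 + 2303235 = 2303235 + 2*I*√389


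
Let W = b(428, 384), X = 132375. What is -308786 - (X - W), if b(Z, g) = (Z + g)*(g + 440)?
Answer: 227927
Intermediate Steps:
b(Z, g) = (440 + g)*(Z + g) (b(Z, g) = (Z + g)*(440 + g) = (440 + g)*(Z + g))
W = 669088 (W = 384**2 + 440*428 + 440*384 + 428*384 = 147456 + 188320 + 168960 + 164352 = 669088)
-308786 - (X - W) = -308786 - (132375 - 1*669088) = -308786 - (132375 - 669088) = -308786 - 1*(-536713) = -308786 + 536713 = 227927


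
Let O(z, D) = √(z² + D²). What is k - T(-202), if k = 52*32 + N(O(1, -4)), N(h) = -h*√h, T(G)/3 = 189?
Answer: 1097 - 17^(¾) ≈ 1088.6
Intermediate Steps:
T(G) = 567 (T(G) = 3*189 = 567)
O(z, D) = √(D² + z²)
N(h) = -h^(3/2)
k = 1664 - 17^(¾) (k = 52*32 - (√((-4)² + 1²))^(3/2) = 1664 - (√(16 + 1))^(3/2) = 1664 - (√17)^(3/2) = 1664 - 17^(¾) ≈ 1655.6)
k - T(-202) = (1664 - 17^(¾)) - 1*567 = (1664 - 17^(¾)) - 567 = 1097 - 17^(¾)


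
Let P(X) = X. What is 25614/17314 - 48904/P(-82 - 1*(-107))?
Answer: -423041753/216425 ≈ -1954.7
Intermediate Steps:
25614/17314 - 48904/P(-82 - 1*(-107)) = 25614/17314 - 48904/(-82 - 1*(-107)) = 25614*(1/17314) - 48904/(-82 + 107) = 12807/8657 - 48904/25 = -423041753/216425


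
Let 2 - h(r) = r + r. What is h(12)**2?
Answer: 484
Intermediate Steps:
h(r) = 2 - 2*r (h(r) = 2 - (r + r) = 2 - 2*r)
h(12)**2 = (2 - 2*12)**2 = (2 - 24)**2 = (-22)**2 = 484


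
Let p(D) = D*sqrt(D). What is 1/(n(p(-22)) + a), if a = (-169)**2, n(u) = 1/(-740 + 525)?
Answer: 215/6140614 ≈ 3.5013e-5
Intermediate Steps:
p(D) = D**(3/2)
n(u) = -1/215 (n(u) = 1/(-215) = -1/215)
a = 28561
1/(n(p(-22)) + a) = 1/(-1/215 + 28561) = 1/(6140614/215) = 215/6140614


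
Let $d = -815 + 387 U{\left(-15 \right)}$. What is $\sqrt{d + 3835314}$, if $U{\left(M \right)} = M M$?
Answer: $\sqrt{3921574} \approx 1980.3$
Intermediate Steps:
$U{\left(M \right)} = M^{2}$
$d = 86260$ ($d = -815 + 387 \left(-15\right)^{2} = -815 + 387 \cdot 225 = -815 + 87075 = 86260$)
$\sqrt{d + 3835314} = \sqrt{86260 + 3835314} = \sqrt{3921574}$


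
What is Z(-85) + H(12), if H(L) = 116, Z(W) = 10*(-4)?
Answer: 76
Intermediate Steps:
Z(W) = -40
Z(-85) + H(12) = -40 + 116 = 76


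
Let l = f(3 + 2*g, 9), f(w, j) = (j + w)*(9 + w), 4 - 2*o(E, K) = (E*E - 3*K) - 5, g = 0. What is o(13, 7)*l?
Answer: -10008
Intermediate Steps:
o(E, K) = 9/2 - E²/2 + 3*K/2 (o(E, K) = 2 - ((E*E - 3*K) - 5)/2 = 2 - ((E² - 3*K) - 5)/2 = 2 - (-5 + E² - 3*K)/2 = 2 + (5/2 - E²/2 + 3*K/2) = 9/2 - E²/2 + 3*K/2)
f(w, j) = (9 + w)*(j + w)
l = 144 (l = (3 + 2*0)² + 9*9 + 9*(3 + 2*0) + 9*(3 + 2*0) = (3 + 0)² + 81 + 9*(3 + 0) + 9*(3 + 0) = 3² + 81 + 9*3 + 9*3 = 9 + 81 + 27 + 27 = 144)
o(13, 7)*l = (9/2 - ½*13² + (3/2)*7)*144 = (9/2 - ½*169 + 21/2)*144 = (9/2 - 169/2 + 21/2)*144 = -139/2*144 = -10008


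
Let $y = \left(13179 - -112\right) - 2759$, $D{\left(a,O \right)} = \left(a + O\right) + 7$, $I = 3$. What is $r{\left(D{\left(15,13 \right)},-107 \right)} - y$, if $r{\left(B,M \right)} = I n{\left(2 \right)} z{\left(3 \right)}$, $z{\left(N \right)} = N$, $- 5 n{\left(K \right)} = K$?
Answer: $- \frac{52678}{5} \approx -10536.0$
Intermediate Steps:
$n{\left(K \right)} = - \frac{K}{5}$
$D{\left(a,O \right)} = 7 + O + a$ ($D{\left(a,O \right)} = \left(O + a\right) + 7 = 7 + O + a$)
$y = 10532$ ($y = \left(13179 + 112\right) - 2759 = 13291 - 2759 = 10532$)
$r{\left(B,M \right)} = - \frac{18}{5}$ ($r{\left(B,M \right)} = 3 \left(\left(- \frac{1}{5}\right) 2\right) 3 = 3 \left(- \frac{2}{5}\right) 3 = \left(- \frac{6}{5}\right) 3 = - \frac{18}{5}$)
$r{\left(D{\left(15,13 \right)},-107 \right)} - y = - \frac{18}{5} - 10532 = - \frac{52678}{5}$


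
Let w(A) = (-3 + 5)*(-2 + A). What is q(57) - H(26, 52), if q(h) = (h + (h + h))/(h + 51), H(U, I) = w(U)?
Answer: -557/12 ≈ -46.417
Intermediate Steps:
w(A) = -4 + 2*A (w(A) = 2*(-2 + A) = -4 + 2*A)
H(U, I) = -4 + 2*U
q(h) = 3*h/(51 + h) (q(h) = (h + 2*h)/(51 + h) = (3*h)/(51 + h) = 3*h/(51 + h))
q(57) - H(26, 52) = 3*57/(51 + 57) - (-4 + 2*26) = 3*57/108 - (-4 + 52) = 3*57*(1/108) - 1*48 = 19/12 - 48 = -557/12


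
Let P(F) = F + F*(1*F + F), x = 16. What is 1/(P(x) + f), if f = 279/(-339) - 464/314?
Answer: 17741/9326431 ≈ 0.0019022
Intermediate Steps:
P(F) = F + 2*F**2 (P(F) = F + F*(F + F) = F + F*(2*F) = F + 2*F**2)
f = -40817/17741 (f = 279*(-1/339) - 464*1/314 = -93/113 - 232/157 = -40817/17741 ≈ -2.3007)
1/(P(x) + f) = 1/(16*(1 + 2*16) - 40817/17741) = 1/(16*(1 + 32) - 40817/17741) = 1/(16*33 - 40817/17741) = 1/(528 - 40817/17741) = 1/(9326431/17741) = 17741/9326431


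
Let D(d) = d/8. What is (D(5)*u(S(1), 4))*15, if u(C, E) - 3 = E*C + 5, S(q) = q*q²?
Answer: 225/2 ≈ 112.50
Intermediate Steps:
S(q) = q³
u(C, E) = 8 + C*E (u(C, E) = 3 + (E*C + 5) = 3 + (C*E + 5) = 3 + (5 + C*E) = 8 + C*E)
D(d) = d/8 (D(d) = d*(⅛) = d/8)
(D(5)*u(S(1), 4))*15 = (((⅛)*5)*(8 + 1³*4))*15 = (5*(8 + 1*4)/8)*15 = (5*(8 + 4)/8)*15 = ((5/8)*12)*15 = (15/2)*15 = 225/2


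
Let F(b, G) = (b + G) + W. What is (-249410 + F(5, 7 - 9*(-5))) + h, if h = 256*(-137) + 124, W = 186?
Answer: -284115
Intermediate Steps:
h = -34948 (h = -35072 + 124 = -34948)
F(b, G) = 186 + G + b (F(b, G) = (b + G) + 186 = (G + b) + 186 = 186 + G + b)
(-249410 + F(5, 7 - 9*(-5))) + h = (-249410 + (186 + (7 - 9*(-5)) + 5)) - 34948 = (-249410 + (186 + (7 + 45) + 5)) - 34948 = (-249410 + (186 + 52 + 5)) - 34948 = (-249410 + 243) - 34948 = -249167 - 34948 = -284115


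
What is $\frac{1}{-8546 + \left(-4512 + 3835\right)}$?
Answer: $- \frac{1}{9223} \approx -0.00010842$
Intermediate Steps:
$\frac{1}{-8546 + \left(-4512 + 3835\right)} = \frac{1}{-8546 - 677} = \frac{1}{-9223} = - \frac{1}{9223}$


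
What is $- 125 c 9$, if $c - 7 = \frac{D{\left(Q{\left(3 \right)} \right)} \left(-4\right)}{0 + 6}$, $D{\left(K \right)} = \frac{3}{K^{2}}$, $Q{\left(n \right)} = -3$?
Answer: $-7625$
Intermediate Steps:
$D{\left(K \right)} = \frac{3}{K^{2}}$
$c = \frac{61}{9}$ ($c = 7 + \frac{\frac{3}{9} \left(-4\right)}{0 + 6} = 7 + \frac{3 \cdot \frac{1}{9} \left(-4\right)}{6} = 7 + \frac{1}{3} \left(-4\right) \frac{1}{6} = 7 - \frac{2}{9} = \frac{61}{9} \approx 6.7778$)
$- 125 c 9 = \left(-125\right) \frac{61}{9} \cdot 9 = \left(- \frac{7625}{9}\right) 9 = -7625$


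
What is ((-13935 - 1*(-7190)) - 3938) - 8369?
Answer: -19052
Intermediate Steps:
((-13935 - 1*(-7190)) - 3938) - 8369 = ((-13935 + 7190) - 3938) - 8369 = (-6745 - 3938) - 8369 = -10683 - 8369 = -19052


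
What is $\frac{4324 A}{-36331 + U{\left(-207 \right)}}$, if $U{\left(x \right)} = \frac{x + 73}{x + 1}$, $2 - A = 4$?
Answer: $\frac{445372}{1871013} \approx 0.23804$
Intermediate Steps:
$A = -2$ ($A = 2 - 4 = -2$)
$U{\left(x \right)} = \frac{73 + x}{1 + x}$
$\frac{4324 A}{-36331 + U{\left(-207 \right)}} = \frac{4324 \left(-2\right)}{-36331 + \frac{73 - 207}{1 - 207}} = - \frac{8648}{-36331 + \frac{1}{-206} \left(-134\right)} = - \frac{8648}{-36331 - - \frac{67}{103}} = - \frac{8648}{-36331 + \frac{67}{103}} = - \frac{8648}{- \frac{3742026}{103}} = \left(-8648\right) \left(- \frac{103}{3742026}\right) = \frac{445372}{1871013}$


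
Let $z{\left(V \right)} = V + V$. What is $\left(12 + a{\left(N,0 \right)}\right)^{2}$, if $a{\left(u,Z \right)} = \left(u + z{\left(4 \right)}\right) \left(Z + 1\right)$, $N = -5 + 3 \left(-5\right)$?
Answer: $0$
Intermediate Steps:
$z{\left(V \right)} = 2 V$
$N = -20$ ($N = -5 - 15 = -20$)
$a{\left(u,Z \right)} = \left(1 + Z\right) \left(8 + u\right)$ ($a{\left(u,Z \right)} = \left(u + 2 \cdot 4\right) \left(Z + 1\right) = \left(u + 8\right) \left(1 + Z\right) = \left(8 + u\right) \left(1 + Z\right) = \left(1 + Z\right) \left(8 + u\right)$)
$\left(12 + a{\left(N,0 \right)}\right)^{2} = \left(12 + \left(8 - 20 + 8 \cdot 0 + 0 \left(-20\right)\right)\right)^{2} = \left(12 + \left(8 - 20 + 0 + 0\right)\right)^{2} = \left(12 - 12\right)^{2} = 0^{2} = 0$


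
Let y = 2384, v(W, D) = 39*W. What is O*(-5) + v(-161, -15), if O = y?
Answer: -18199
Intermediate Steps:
O = 2384
O*(-5) + v(-161, -15) = 2384*(-5) + 39*(-161) = -11920 - 6279 = -18199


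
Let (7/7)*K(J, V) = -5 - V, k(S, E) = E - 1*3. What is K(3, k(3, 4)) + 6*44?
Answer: 258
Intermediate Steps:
k(S, E) = -3 + E (k(S, E) = E - 3 = -3 + E)
K(J, V) = -5 - V
K(3, k(3, 4)) + 6*44 = (-5 - (-3 + 4)) + 6*44 = (-5 - 1*1) + 264 = (-5 - 1) + 264 = -6 + 264 = 258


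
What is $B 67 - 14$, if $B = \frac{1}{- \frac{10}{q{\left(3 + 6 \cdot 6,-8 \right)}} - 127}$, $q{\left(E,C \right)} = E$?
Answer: $- \frac{72095}{4963} \approx -14.526$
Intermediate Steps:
$B = - \frac{39}{4963}$ ($B = \frac{1}{- \frac{10}{3 + 6 \cdot 6} - 127} = \frac{1}{- \frac{10}{3 + 36} - 127} = \frac{1}{- \frac{10}{39} - 127} = \frac{1}{- \frac{4963}{39}} = - \frac{39}{4963} \approx -0.0078582$)
$B 67 - 14 = \left(- \frac{39}{4963}\right) 67 - 14 = - \frac{2613}{4963} - 14 = - \frac{72095}{4963}$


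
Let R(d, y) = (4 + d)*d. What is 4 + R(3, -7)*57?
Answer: 1201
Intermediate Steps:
R(d, y) = d*(4 + d)
4 + R(3, -7)*57 = 4 + (3*(4 + 3))*57 = 4 + (3*7)*57 = 4 + 21*57 = 4 + 1197 = 1201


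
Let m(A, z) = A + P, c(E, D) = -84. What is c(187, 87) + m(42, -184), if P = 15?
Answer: -27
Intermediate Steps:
m(A, z) = 15 + A (m(A, z) = A + 15 = 15 + A)
c(187, 87) + m(42, -184) = -84 + (15 + 42) = -84 + 57 = -27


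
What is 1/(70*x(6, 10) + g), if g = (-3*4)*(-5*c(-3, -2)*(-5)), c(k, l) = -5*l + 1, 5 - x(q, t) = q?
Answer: -1/3370 ≈ -0.00029674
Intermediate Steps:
x(q, t) = 5 - q
c(k, l) = 1 - 5*l
g = -3300 (g = (-3*4)*(-5*(1 - 5*(-2))*(-5)) = -12*(-5*(1 + 10))*(-5) = -12*(-5*11)*(-5) = -(-660)*(-5) = -12*275 = -3300)
1/(70*x(6, 10) + g) = 1/(70*(5 - 1*6) - 3300) = 1/(70*(5 - 6) - 3300) = 1/(70*(-1) - 3300) = 1/(-70 - 3300) = 1/(-3370) = -1/3370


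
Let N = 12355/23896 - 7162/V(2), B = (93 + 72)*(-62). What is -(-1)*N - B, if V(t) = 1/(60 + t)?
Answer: -10366406989/23896 ≈ -4.3381e+5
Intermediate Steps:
B = -10230 (B = 165*(-62) = -10230)
N = -10610863069/23896 (N = 12355/23896 - 7162/(1/(60 + 2)) = 12355*(1/23896) - 7162/(1/62) = 12355/23896 - 7162/1/62 = 12355/23896 - 7162*62 = 12355/23896 - 444044 = -10610863069/23896 ≈ -4.4404e+5)
-(-1)*N - B = -(-1)*(-10610863069)/23896 - 1*(-10230) = -1*10610863069/23896 + 10230 = -10610863069/23896 + 10230 = -10366406989/23896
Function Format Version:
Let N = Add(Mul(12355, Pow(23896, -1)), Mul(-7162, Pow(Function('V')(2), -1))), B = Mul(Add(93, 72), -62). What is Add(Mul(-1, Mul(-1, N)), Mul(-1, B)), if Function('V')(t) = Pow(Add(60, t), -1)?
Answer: Rational(-10366406989, 23896) ≈ -4.3381e+5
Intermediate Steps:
B = -10230 (B = Mul(165, -62) = -10230)
N = Rational(-10610863069, 23896) (N = Add(Mul(12355, Pow(23896, -1)), Mul(-7162, Pow(Pow(Add(60, 2), -1), -1))) = Add(Mul(12355, Rational(1, 23896)), Mul(-7162, Pow(Pow(62, -1), -1))) = Add(Rational(12355, 23896), Mul(-7162, Pow(Rational(1, 62), -1))) = Add(Rational(12355, 23896), Mul(-7162, 62)) = Add(Rational(12355, 23896), -444044) = Rational(-10610863069, 23896) ≈ -4.4404e+5)
Add(Mul(-1, Mul(-1, N)), Mul(-1, B)) = Add(Mul(-1, Mul(-1, Rational(-10610863069, 23896))), Mul(-1, -10230)) = Add(Mul(-1, Rational(10610863069, 23896)), 10230) = Add(Rational(-10610863069, 23896), 10230) = Rational(-10366406989, 23896)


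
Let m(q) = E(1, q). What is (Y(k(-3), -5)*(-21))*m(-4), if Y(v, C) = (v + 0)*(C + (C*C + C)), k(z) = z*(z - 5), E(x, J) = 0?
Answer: 0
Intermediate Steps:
m(q) = 0
k(z) = z*(-5 + z)
Y(v, C) = v*(C² + 2*C) (Y(v, C) = v*(C + (C² + C)) = v*(C + (C + C²)) = v*(C² + 2*C))
(Y(k(-3), -5)*(-21))*m(-4) = (-5*(-3*(-5 - 3))*(2 - 5)*(-21))*0 = (-5*(-3*(-8))*(-3)*(-21))*0 = (-5*24*(-3)*(-21))*0 = (360*(-21))*0 = -7560*0 = 0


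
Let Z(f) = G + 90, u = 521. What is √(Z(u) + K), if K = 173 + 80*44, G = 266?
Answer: √4049 ≈ 63.632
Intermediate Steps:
Z(f) = 356 (Z(f) = 266 + 90 = 356)
K = 3693 (K = 173 + 3520 = 3693)
√(Z(u) + K) = √(356 + 3693) = √4049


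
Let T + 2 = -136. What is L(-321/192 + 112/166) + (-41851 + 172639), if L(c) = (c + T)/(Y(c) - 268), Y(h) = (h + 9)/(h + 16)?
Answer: 2115583875475497/16175608384 ≈ 1.3079e+5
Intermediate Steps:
Y(h) = (9 + h)/(16 + h)
T = -138 (T = -2 - 136 = -138)
L(c) = (-138 + c)/(-268 + (9 + c)/(16 + c)) (L(c) = (c - 138)/((9 + c)/(16 + c) - 268) = (-138 + c)/(-268 + (9 + c)/(16 + c)))
L(-321/192 + 112/166) + (-41851 + 172639) = (-138 + (-321/192 + 112/166))*(16 + (-321/192 + 112/166))/(-4279 - 267*(-321/192 + 112/166)) + (-41851 + 172639) = (-138 + (-321*1/192 + 112*(1/166)))*(16 + (-321*1/192 + 112*(1/166)))/(-4279 - 267*(-321*1/192 + 112*(1/166))) + 130788 = (-138 + (-107/64 + 56/83))*(16 + (-107/64 + 56/83))/(-4279 - 267*(-107/64 + 56/83)) + 130788 = (-138 - 5297/5312)*(16 - 5297/5312)/(-4279 - 267*(-5297/5312)) + 130788 = -738353/5312*(79695/5312)/(-4279 + 1414299/5312) + 130788 = -738353/5312*(79695/5312)/(-21315749/5312) + 130788 = -5312/21315749*(-738353/5312)*79695/5312 + 130788 = 8406148905/16175608384 + 130788 = 2115583875475497/16175608384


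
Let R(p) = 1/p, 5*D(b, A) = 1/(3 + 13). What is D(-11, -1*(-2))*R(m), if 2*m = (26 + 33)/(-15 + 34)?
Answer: 19/2360 ≈ 0.0080508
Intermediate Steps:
D(b, A) = 1/80 (D(b, A) = 1/(5*(3 + 13)) = (1/5)/16 = (1/5)*(1/16) = 1/80)
m = 59/38 (m = ((26 + 33)/(-15 + 34))/2 = (59/19)/2 = (59*(1/19))/2 = (1/2)*(59/19) = 59/38 ≈ 1.5526)
D(-11, -1*(-2))*R(m) = 1/(80*(59/38)) = (1/80)*(38/59) = 19/2360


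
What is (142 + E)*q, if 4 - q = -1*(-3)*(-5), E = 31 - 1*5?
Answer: 3192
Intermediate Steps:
E = 26 (E = 31 - 5 = 26)
q = 19 (q = 4 - (-1*(-3))*(-5) = 4 - 3*(-5) = 4 - 1*(-15) = 4 + 15 = 19)
(142 + E)*q = (142 + 26)*19 = 168*19 = 3192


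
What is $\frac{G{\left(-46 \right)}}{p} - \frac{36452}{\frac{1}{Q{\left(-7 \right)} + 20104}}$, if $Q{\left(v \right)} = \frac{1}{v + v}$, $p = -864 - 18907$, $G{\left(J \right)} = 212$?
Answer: $- \frac{101421252669414}{138397} \approx -7.3283 \cdot 10^{8}$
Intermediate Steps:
$p = -19771$ ($p = -864 - 18907 = -19771$)
$Q{\left(v \right)} = \frac{1}{2 v}$
$\frac{G{\left(-46 \right)}}{p} - \frac{36452}{\frac{1}{Q{\left(-7 \right)} + 20104}} = \frac{212}{-19771} - \frac{36452}{\frac{1}{\frac{1}{2 \left(-7\right)} + 20104}} = 212 \left(- \frac{1}{19771}\right) - \frac{36452}{\frac{1}{\frac{1}{2} \left(- \frac{1}{7}\right) + 20104}} = - \frac{212}{19771} - \frac{36452}{\frac{1}{- \frac{1}{14} + 20104}} = - \frac{212}{19771} - \frac{36452}{\frac{1}{\frac{281455}{14}}} = - \frac{212}{19771} - \frac{36452}{\frac{14}{281455}} = - \frac{212}{19771} - \frac{5129798830}{7} = - \frac{101421252669414}{138397}$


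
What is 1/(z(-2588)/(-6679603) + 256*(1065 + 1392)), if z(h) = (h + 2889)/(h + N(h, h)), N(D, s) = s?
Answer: 4939089304/3106647659501611 ≈ 1.5898e-6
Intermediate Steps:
z(h) = (2889 + h)/(2*h) (z(h) = (h + 2889)/(h + h) = (2889 + h)/((2*h)) = (2889 + h)*(1/(2*h)) = (2889 + h)/(2*h))
1/(z(-2588)/(-6679603) + 256*(1065 + 1392)) = 1/(((½)*(2889 - 2588)/(-2588))/(-6679603) + 256*(1065 + 1392)) = 1/(((½)*(-1/2588)*301)*(-1/6679603) + 256*2457) = 1/(-301/5176*(-1/6679603) + 628992) = 1/(43/4939089304 + 628992) = 1/(3106647659501611/4939089304) = 4939089304/3106647659501611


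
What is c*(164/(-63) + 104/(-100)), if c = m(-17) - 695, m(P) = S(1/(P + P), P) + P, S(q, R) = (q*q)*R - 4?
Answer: 139688741/53550 ≈ 2608.6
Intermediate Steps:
S(q, R) = -4 + R*q² (S(q, R) = q²*R - 4 = R*q² - 4 = -4 + R*q²)
m(P) = -4 + P + 1/(4*P) (m(P) = (-4 + P*(1/(P + P))²) + P = (-4 + P*(1/(2*P))²) + P = (-4 + P*(1/(4*P²))) + P = (-4 + 1/(4*P)) + P = -4 + P + 1/(4*P))
c = -48689/68 (c = (-4 - 17 + (¼)/(-17)) - 695 = (-4 - 17 + (¼)*(-1/17)) - 695 = (-4 - 17 - 1/68) - 695 = -1429/68 - 695 = -48689/68 ≈ -716.01)
c*(164/(-63) + 104/(-100)) = -48689*(164/(-63) + 104/(-100))/68 = -48689*(164*(-1/63) + 104*(-1/100))/68 = -48689*(-164/63 - 26/25)/68 = -48689/68*(-5738/1575) = 139688741/53550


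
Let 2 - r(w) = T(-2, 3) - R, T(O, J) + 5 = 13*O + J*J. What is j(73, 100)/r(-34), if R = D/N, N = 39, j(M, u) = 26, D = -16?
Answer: 507/460 ≈ 1.1022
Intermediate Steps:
T(O, J) = -5 + J² + 13*O (T(O, J) = -5 + (13*O + J*J) = -5 + (13*O + J²) = -5 + (J² + 13*O) = -5 + J² + 13*O)
R = -16/39 ≈ -0.41026
r(w) = 920/39 (r(w) = 2 - ((-5 + 3² + 13*(-2)) - 1*(-16/39)) = 2 - ((-5 + 9 - 26) + 16/39) = 2 - (-22 + 16/39) = 2 - 1*(-842/39) = 2 + 842/39 = 920/39)
j(73, 100)/r(-34) = 26/(920/39) = 26*(39/920) = 507/460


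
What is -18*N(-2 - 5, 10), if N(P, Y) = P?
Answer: 126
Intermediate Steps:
-18*N(-2 - 5, 10) = -18*(-2 - 5) = -18*(-7) = 126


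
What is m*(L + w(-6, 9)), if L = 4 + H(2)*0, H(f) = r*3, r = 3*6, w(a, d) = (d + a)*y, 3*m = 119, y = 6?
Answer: 2618/3 ≈ 872.67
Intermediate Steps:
m = 119/3 (m = (⅓)*119 = 119/3 ≈ 39.667)
w(a, d) = 6*a + 6*d (w(a, d) = (d + a)*6 = (a + d)*6 = 6*a + 6*d)
r = 18
H(f) = 54 (H(f) = 18*3 = 54)
L = 4 (L = 4 + 54*0 = 4 + 0 = 4)
m*(L + w(-6, 9)) = 119*(4 + (6*(-6) + 6*9))/3 = 119*(4 + (-36 + 54))/3 = 119*(4 + 18)/3 = (119/3)*22 = 2618/3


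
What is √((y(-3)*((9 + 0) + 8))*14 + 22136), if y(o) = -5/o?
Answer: √202794/3 ≈ 150.11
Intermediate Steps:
√((y(-3)*((9 + 0) + 8))*14 + 22136) = √(((-5/(-3))*((9 + 0) + 8))*14 + 22136) = √(((-5*(-⅓))*(9 + 8))*14 + 22136) = √(((5/3)*17)*14 + 22136) = √((85/3)*14 + 22136) = √(1190/3 + 22136) = √(67598/3) = √202794/3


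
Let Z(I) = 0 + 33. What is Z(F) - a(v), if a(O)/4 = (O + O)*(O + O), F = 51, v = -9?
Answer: -1263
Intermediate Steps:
a(O) = 16*O**2 (a(O) = 4*((O + O)*(O + O)) = 4*((2*O)*(2*O)) = 4*(4*O**2) = 16*O**2)
Z(I) = 33
Z(F) - a(v) = 33 - 16*(-9)**2 = 33 - 16*81 = 33 - 1*1296 = 33 - 1296 = -1263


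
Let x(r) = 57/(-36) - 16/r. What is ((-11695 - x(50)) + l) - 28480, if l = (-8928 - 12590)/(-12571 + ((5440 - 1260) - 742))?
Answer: -110063812157/2739900 ≈ -40171.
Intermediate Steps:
l = 21518/9133 (l = -21518/(-12571 + (4180 - 742)) = -21518/(-12571 + 3438) = -21518/(-9133) = -21518*(-1/9133) = 21518/9133 ≈ 2.3561)
x(r) = -19/12 - 16/r (x(r) = 57*(-1/36) - 16/r = -19/12 - 16/r)
((-11695 - x(50)) + l) - 28480 = ((-11695 - (-19/12 - 16/50)) + 21518/9133) - 28480 = ((-11695 - (-19/12 - 16*1/50)) + 21518/9133) - 28480 = ((-11695 - (-19/12 - 8/25)) + 21518/9133) - 28480 = ((-11695 - 1*(-571/300)) + 21518/9133) - 28480 = ((-11695 + 571/300) + 21518/9133) - 28480 = (-3507929/300 + 21518/9133) - 28480 = -32031460157/2739900 - 28480 = -110063812157/2739900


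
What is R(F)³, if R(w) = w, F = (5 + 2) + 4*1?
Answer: 1331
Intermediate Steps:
F = 11 (F = 7 + 4 = 11)
R(F)³ = 11³ = 1331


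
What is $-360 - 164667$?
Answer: $-165027$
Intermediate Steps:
$-360 - 164667 = -165027$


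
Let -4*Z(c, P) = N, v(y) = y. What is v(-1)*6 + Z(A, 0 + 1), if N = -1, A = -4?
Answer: -23/4 ≈ -5.7500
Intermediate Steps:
Z(c, P) = ¼ (Z(c, P) = -¼*(-1) = ¼)
v(-1)*6 + Z(A, 0 + 1) = -1*6 + ¼ = -6 + ¼ = -23/4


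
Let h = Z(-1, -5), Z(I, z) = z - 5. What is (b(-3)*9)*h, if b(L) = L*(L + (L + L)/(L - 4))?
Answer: -4050/7 ≈ -578.57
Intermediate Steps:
Z(I, z) = -5 + z
b(L) = L*(L + 2*L/(-4 + L)) (b(L) = L*(L + (2*L)/(-4 + L)) = L*(L + 2*L/(-4 + L)))
h = -10 (h = -5 - 5 = -10)
(b(-3)*9)*h = (((-3)²*(-2 - 3)/(-4 - 3))*9)*(-10) = ((9*(-5)/(-7))*9)*(-10) = ((9*(-⅐)*(-5))*9)*(-10) = ((45/7)*9)*(-10) = (405/7)*(-10) = -4050/7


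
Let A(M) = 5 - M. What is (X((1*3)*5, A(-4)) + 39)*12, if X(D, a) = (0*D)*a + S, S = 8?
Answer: 564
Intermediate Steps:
X(D, a) = 8 (X(D, a) = (0*D)*a + 8 = 0*a + 8 = 0 + 8 = 8)
(X((1*3)*5, A(-4)) + 39)*12 = (8 + 39)*12 = 47*12 = 564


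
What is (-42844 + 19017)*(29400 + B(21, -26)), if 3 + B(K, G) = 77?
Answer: -702276998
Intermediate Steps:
B(K, G) = 74 (B(K, G) = -3 + 77 = 74)
(-42844 + 19017)*(29400 + B(21, -26)) = (-42844 + 19017)*(29400 + 74) = -23827*29474 = -702276998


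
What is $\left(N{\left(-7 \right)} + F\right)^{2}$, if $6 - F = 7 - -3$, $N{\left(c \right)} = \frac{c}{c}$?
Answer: $9$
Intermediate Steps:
$N{\left(c \right)} = 1$
$F = -4$ ($F = 6 - \left(7 - -3\right) = 6 - \left(7 + 3\right) = 6 - 10 = -4$)
$\left(N{\left(-7 \right)} + F\right)^{2} = \left(1 - 4\right)^{2} = \left(-3\right)^{2} = 9$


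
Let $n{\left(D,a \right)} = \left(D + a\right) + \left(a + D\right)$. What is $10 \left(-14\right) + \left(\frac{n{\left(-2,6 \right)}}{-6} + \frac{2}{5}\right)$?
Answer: $- \frac{2114}{15} \approx -140.93$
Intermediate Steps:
$n{\left(D,a \right)} = 2 D + 2 a$ ($n{\left(D,a \right)} = \left(D + a\right) + \left(D + a\right) = 2 D + 2 a$)
$10 \left(-14\right) + \left(\frac{n{\left(-2,6 \right)}}{-6} + \frac{2}{5}\right) = 10 \left(-14\right) + \left(\frac{2 \left(-2\right) + 2 \cdot 6}{-6} + \frac{2}{5}\right) = -140 + \left(\left(-4 + 12\right) \left(- \frac{1}{6}\right) + 2 \cdot \frac{1}{5}\right) = -140 + \left(8 \left(- \frac{1}{6}\right) + \frac{2}{5}\right) = -140 + \left(- \frac{4}{3} + \frac{2}{5}\right) = -140 - \frac{14}{15} = - \frac{2114}{15}$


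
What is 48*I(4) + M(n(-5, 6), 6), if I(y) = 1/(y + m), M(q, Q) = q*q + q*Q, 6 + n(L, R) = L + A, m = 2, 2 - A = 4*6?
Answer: 899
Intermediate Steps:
A = -22 (A = 2 - 4*6 = 2 - 1*24 = 2 - 24 = -22)
n(L, R) = -28 + L (n(L, R) = -6 + (L - 22) = -6 + (-22 + L) = -28 + L)
M(q, Q) = q² + Q*q
I(y) = 1/(2 + y) (I(y) = 1/(y + 2) = 1/(2 + y))
48*I(4) + M(n(-5, 6), 6) = 48/(2 + 4) + (-28 - 5)*(6 + (-28 - 5)) = 48/6 - 33*(6 - 33) = 48*(⅙) - 33*(-27) = 8 + 891 = 899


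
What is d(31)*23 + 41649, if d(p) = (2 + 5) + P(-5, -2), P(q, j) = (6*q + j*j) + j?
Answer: 41166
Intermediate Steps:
P(q, j) = j + j² + 6*q (P(q, j) = (6*q + j²) + j = (j² + 6*q) + j = j + j² + 6*q)
d(p) = -21 (d(p) = (2 + 5) + (-2 + (-2)² + 6*(-5)) = 7 + (-2 + 4 - 30) = 7 - 28 = -21)
d(31)*23 + 41649 = -21*23 + 41649 = -483 + 41649 = 41166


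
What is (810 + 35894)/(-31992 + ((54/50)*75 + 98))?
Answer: -36704/31813 ≈ -1.1537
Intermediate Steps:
(810 + 35894)/(-31992 + ((54/50)*75 + 98)) = 36704/(-31992 + ((54*(1/50))*75 + 98)) = 36704/(-31992 + ((27/25)*75 + 98)) = 36704/(-31992 + (81 + 98)) = 36704/(-31992 + 179) = 36704/(-31813) = 36704*(-1/31813) = -36704/31813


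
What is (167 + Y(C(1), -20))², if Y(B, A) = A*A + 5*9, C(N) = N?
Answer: 374544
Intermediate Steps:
Y(B, A) = 45 + A² (Y(B, A) = A² + 45 = 45 + A²)
(167 + Y(C(1), -20))² = (167 + (45 + (-20)²))² = (167 + (45 + 400))² = (167 + 445)² = 612² = 374544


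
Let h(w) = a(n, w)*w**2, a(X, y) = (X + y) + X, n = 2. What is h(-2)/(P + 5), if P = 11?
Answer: 1/2 ≈ 0.50000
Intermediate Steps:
a(X, y) = y + 2*X
h(w) = w**2*(4 + w) (h(w) = (w + 2*2)*w**2 = (w + 4)*w**2 = (4 + w)*w**2 = w**2*(4 + w))
h(-2)/(P + 5) = ((-2)**2*(4 - 2))/(11 + 5) = (4*2)/16 = 8*(1/16) = 1/2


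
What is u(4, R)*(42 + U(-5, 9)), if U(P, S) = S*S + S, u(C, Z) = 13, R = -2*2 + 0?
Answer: 1716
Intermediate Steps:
R = -4 (R = -4 + 0 = -4)
U(P, S) = S + S² (U(P, S) = S² + S = S + S²)
u(4, R)*(42 + U(-5, 9)) = 13*(42 + 9*(1 + 9)) = 13*(42 + 9*10) = 13*(42 + 90) = 13*132 = 1716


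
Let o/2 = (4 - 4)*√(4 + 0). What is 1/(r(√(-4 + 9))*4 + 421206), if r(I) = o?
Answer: 1/421206 ≈ 2.3741e-6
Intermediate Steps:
o = 0 (o = 2*((4 - 4)*√(4 + 0)) = 2*(0*√4) = 2*(0*2) = 2*0 = 0)
r(I) = 0
1/(r(√(-4 + 9))*4 + 421206) = 1/(0*4 + 421206) = 1/(0 + 421206) = 1/421206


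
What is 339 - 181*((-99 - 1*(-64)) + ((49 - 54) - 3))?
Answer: 8122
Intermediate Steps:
339 - 181*((-99 - 1*(-64)) + ((49 - 54) - 3)) = 339 - 181*((-99 + 64) + (-5 - 3)) = 339 - 181*(-35 - 8) = 339 - 181*(-43) = 339 + 7783 = 8122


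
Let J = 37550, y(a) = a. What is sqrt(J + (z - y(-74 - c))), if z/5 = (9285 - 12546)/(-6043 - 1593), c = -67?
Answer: 7*sqrt(11173554537)/3818 ≈ 193.80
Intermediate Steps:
z = 16305/7636 (z = 5*((9285 - 12546)/(-6043 - 1593)) = 5*(-3261/(-7636)) = 5*(-3261*(-1/7636)) = 5*(3261/7636) = 16305/7636 ≈ 2.1353)
sqrt(J + (z - y(-74 - c))) = sqrt(37550 + (16305/7636 - (-74 - 1*(-67)))) = sqrt(37550 + (16305/7636 - (-74 + 67))) = sqrt(37550 + (16305/7636 - 1*(-7))) = sqrt(37550 + (16305/7636 + 7)) = sqrt(37550 + 69757/7636) = sqrt(286801557/7636) = 7*sqrt(11173554537)/3818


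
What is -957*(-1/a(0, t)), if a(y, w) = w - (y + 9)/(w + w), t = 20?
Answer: 38280/791 ≈ 48.394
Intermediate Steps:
a(y, w) = w - (9 + y)/(2*w)
-957*(-1/a(0, t)) = -957*(-40/(-9 - 1*0 + 2*20²)) = -957*(-40/(-9 + 0 + 2*400)) = -957*(-40/(-9 + 0 + 800)) = -957/((-791/(2*20))) = -957/((-1*791/40)) = -957/(-791/40) = -957*(-40/791) = 38280/791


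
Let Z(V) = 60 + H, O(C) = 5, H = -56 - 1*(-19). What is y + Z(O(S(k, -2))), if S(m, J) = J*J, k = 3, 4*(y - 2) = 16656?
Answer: 4189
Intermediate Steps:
y = 4166 (y = 2 + (¼)*16656 = 2 + 4164 = 4166)
H = -37 (H = -56 + 19 = -37)
S(m, J) = J²
Z(V) = 23 (Z(V) = 60 - 37 = 23)
y + Z(O(S(k, -2))) = 4166 + 23 = 4189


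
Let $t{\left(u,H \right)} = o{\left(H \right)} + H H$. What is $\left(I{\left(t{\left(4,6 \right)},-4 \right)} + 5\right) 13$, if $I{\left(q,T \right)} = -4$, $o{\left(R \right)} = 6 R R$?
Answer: $13$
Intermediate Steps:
$o{\left(R \right)} = 6 R^{2}$
$t{\left(u,H \right)} = 7 H^{2}$ ($t{\left(u,H \right)} = 6 H^{2} + H H = 6 H^{2} + H^{2} = 7 H^{2}$)
$\left(I{\left(t{\left(4,6 \right)},-4 \right)} + 5\right) 13 = \left(-4 + 5\right) 13 = 1 \cdot 13 = 13$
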